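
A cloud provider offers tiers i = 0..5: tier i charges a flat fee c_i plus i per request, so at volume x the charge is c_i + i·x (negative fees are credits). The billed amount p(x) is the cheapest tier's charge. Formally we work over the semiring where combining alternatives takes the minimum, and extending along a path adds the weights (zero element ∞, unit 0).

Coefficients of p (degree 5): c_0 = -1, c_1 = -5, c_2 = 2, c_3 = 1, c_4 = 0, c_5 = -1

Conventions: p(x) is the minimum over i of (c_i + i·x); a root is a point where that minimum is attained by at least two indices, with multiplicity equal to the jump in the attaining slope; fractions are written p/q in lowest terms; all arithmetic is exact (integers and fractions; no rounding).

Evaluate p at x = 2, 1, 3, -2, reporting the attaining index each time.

p(2) = min(-1+0·2=-1, -5+1·2=-3, 2+2·2=6, 1+3·2=7, 0+4·2=8, -1+5·2=9) = -3 (attained by i=1)
p(1) = min(-1+0·1=-1, -5+1·1=-4, 2+2·1=4, 1+3·1=4, 0+4·1=4, -1+5·1=4) = -4 (attained by i=1)
p(3) = min(-1+0·3=-1, -5+1·3=-2, 2+2·3=8, 1+3·3=10, 0+4·3=12, -1+5·3=14) = -2 (attained by i=1)
p(-2) = min(-1+0·(-2)=-1, -5+1·(-2)=-7, 2+2·(-2)=-2, 1+3·(-2)=-5, 0+4·(-2)=-8, -1+5·(-2)=-11) = -11 (attained by i=5)
Answer: p(2) = -3; p(1) = -4; p(3) = -2; p(-2) = -11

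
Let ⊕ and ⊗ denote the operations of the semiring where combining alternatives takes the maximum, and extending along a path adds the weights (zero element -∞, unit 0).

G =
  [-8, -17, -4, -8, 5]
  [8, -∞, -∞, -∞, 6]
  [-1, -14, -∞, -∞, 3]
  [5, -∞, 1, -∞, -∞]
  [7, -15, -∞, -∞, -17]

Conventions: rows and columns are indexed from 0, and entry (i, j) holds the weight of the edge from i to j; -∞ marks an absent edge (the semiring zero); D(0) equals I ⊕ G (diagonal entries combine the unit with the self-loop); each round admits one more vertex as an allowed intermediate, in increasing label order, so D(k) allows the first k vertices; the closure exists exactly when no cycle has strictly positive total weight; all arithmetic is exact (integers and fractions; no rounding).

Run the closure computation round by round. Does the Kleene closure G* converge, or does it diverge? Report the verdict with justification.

D(0):
  [0, -17, -4, -8, 5]
  [8, 0, -∞, -∞, 6]
  [-1, -14, 0, -∞, 3]
  [5, -∞, 1, 0, -∞]
  [7, -15, -∞, -∞, 0]
Detection: at round 1, diagonal entry (4, 4) turns strictly positive.
Key observation: the cycle 4->0->4 has total weight 7 + 5, which is strictly positive.
Answer: DIVERGES — positive cycle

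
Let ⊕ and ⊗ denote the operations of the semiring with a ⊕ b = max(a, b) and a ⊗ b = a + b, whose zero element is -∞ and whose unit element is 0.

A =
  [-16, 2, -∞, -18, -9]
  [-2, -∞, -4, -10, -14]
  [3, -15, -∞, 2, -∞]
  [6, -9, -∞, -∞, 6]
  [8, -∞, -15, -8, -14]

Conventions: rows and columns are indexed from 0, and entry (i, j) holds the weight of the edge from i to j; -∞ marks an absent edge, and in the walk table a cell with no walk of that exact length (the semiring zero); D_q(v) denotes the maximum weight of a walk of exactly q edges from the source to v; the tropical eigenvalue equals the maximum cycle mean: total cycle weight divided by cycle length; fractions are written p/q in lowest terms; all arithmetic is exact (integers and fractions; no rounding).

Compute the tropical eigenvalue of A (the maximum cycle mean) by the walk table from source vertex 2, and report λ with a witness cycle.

q=0: [-∞, -∞, 0, -∞, -∞]
q=1: [3, -15, -∞, 2, -∞]
q=2: [8, 5, -19, -15, 8]
q=3: [16, 10, 1, 0, -1]
q=4: [8, 18, 6, 3, 7]
q=5: [16, 10, 14, 8, 9]
Optimal cycle mean attained by: cycle 0->1->2->3->4->0, total 2 + (-4) + 2 + 6 + 8, length 5.
Answer: λ = 14/5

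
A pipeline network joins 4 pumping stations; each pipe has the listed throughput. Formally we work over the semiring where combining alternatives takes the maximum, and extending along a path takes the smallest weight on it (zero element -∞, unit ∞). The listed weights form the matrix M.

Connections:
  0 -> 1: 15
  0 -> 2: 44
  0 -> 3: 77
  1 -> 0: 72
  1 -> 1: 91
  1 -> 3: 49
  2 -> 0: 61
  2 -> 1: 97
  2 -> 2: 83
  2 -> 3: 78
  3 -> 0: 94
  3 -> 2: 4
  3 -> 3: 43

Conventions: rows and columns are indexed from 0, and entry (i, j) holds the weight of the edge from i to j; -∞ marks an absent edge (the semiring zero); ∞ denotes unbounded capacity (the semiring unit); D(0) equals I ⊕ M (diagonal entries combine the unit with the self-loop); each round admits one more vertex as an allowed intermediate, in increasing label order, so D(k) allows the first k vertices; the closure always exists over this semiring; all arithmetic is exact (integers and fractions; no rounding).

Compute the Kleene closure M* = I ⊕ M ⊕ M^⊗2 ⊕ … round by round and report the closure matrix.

D(0):
  [∞, 15, 44, 77]
  [72, ∞, -∞, 49]
  [61, 97, ∞, 78]
  [94, -∞, 4, ∞]
D(1):
  [∞, 15, 44, 77]
  [72, ∞, 44, 72]
  [61, 97, ∞, 78]
  [94, 15, 44, ∞]
D(2):
  [∞, 15, 44, 77]
  [72, ∞, 44, 72]
  [72, 97, ∞, 78]
  [94, 15, 44, ∞]
D(3):
  [∞, 44, 44, 77]
  [72, ∞, 44, 72]
  [72, 97, ∞, 78]
  [94, 44, 44, ∞]
D(4):
  [∞, 44, 44, 77]
  [72, ∞, 44, 72]
  [78, 97, ∞, 78]
  [94, 44, 44, ∞]
Answer: M* = [[∞, 44, 44, 77], [72, ∞, 44, 72], [78, 97, ∞, 78], [94, 44, 44, ∞]]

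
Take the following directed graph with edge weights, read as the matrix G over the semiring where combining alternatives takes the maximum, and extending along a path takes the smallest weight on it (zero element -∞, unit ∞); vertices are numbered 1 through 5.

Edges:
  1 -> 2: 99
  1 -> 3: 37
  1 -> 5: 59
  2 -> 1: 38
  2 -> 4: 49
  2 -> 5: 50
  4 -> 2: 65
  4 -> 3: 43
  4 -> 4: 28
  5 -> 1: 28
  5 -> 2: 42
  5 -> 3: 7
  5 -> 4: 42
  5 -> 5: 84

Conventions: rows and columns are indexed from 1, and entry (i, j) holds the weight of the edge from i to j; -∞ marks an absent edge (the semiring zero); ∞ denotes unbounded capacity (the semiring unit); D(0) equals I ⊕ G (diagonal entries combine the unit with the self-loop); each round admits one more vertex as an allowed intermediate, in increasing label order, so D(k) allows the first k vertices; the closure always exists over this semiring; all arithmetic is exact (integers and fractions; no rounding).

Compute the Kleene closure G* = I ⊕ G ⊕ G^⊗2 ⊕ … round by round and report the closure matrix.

D(0):
  [∞, 99, 37, -∞, 59]
  [38, ∞, -∞, 49, 50]
  [-∞, -∞, ∞, -∞, -∞]
  [-∞, 65, 43, ∞, -∞]
  [28, 42, 7, 42, ∞]
D(1):
  [∞, 99, 37, -∞, 59]
  [38, ∞, 37, 49, 50]
  [-∞, -∞, ∞, -∞, -∞]
  [-∞, 65, 43, ∞, -∞]
  [28, 42, 28, 42, ∞]
D(2):
  [∞, 99, 37, 49, 59]
  [38, ∞, 37, 49, 50]
  [-∞, -∞, ∞, -∞, -∞]
  [38, 65, 43, ∞, 50]
  [38, 42, 37, 42, ∞]
D(3):
  [∞, 99, 37, 49, 59]
  [38, ∞, 37, 49, 50]
  [-∞, -∞, ∞, -∞, -∞]
  [38, 65, 43, ∞, 50]
  [38, 42, 37, 42, ∞]
D(4):
  [∞, 99, 43, 49, 59]
  [38, ∞, 43, 49, 50]
  [-∞, -∞, ∞, -∞, -∞]
  [38, 65, 43, ∞, 50]
  [38, 42, 42, 42, ∞]
D(5):
  [∞, 99, 43, 49, 59]
  [38, ∞, 43, 49, 50]
  [-∞, -∞, ∞, -∞, -∞]
  [38, 65, 43, ∞, 50]
  [38, 42, 42, 42, ∞]
Answer: G* = [[∞, 99, 43, 49, 59], [38, ∞, 43, 49, 50], [-∞, -∞, ∞, -∞, -∞], [38, 65, 43, ∞, 50], [38, 42, 42, 42, ∞]]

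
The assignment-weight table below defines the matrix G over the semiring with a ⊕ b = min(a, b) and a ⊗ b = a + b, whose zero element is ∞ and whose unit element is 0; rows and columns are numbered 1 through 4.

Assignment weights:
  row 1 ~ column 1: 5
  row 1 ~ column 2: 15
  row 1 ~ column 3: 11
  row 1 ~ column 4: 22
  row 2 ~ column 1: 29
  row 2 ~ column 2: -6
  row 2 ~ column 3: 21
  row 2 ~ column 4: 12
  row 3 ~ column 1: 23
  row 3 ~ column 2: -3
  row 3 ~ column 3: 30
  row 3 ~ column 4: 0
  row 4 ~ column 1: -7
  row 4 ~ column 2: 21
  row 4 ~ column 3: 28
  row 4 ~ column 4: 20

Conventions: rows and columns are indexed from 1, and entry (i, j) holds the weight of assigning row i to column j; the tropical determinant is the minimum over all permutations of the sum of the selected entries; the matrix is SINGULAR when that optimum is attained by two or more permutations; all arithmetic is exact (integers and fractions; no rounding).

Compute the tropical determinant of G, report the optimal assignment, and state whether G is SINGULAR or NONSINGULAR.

σ = (1, 2, 3, 4): 5 + (-6) + 30 + 20 = 49
σ = (1, 2, 4, 3): 5 + (-6) + 0 + 28 = 27
σ = (1, 3, 2, 4): 5 + 21 + (-3) + 20 = 43
σ = (1, 3, 4, 2): 5 + 21 + 0 + 21 = 47
σ = (1, 4, 2, 3): 5 + 12 + (-3) + 28 = 42
σ = (1, 4, 3, 2): 5 + 12 + 30 + 21 = 68
σ = (2, 1, 3, 4): 15 + 29 + 30 + 20 = 94
σ = (2, 1, 4, 3): 15 + 29 + 0 + 28 = 72
σ = (2, 3, 1, 4): 15 + 21 + 23 + 20 = 79
σ = (2, 3, 4, 1): 15 + 21 + 0 + (-7) = 29
σ = (2, 4, 1, 3): 15 + 12 + 23 + 28 = 78
σ = (2, 4, 3, 1): 15 + 12 + 30 + (-7) = 50
σ = (3, 1, 2, 4): 11 + 29 + (-3) + 20 = 57
σ = (3, 1, 4, 2): 11 + 29 + 0 + 21 = 61
σ = (3, 2, 1, 4): 11 + (-6) + 23 + 20 = 48
σ = (3, 2, 4, 1): 11 + (-6) + 0 + (-7) = -2
σ = (3, 4, 1, 2): 11 + 12 + 23 + 21 = 67
σ = (3, 4, 2, 1): 11 + 12 + (-3) + (-7) = 13
σ = (4, 1, 2, 3): 22 + 29 + (-3) + 28 = 76
σ = (4, 1, 3, 2): 22 + 29 + 30 + 21 = 102
σ = (4, 2, 1, 3): 22 + (-6) + 23 + 28 = 67
σ = (4, 2, 3, 1): 22 + (-6) + 30 + (-7) = 39
σ = (4, 3, 1, 2): 22 + 21 + 23 + 21 = 87
σ = (4, 3, 2, 1): 22 + 21 + (-3) + (-7) = 33
Optimal value attained by: σ = (3, 2, 4, 1).
Answer: det⊕(G) = -2; verdict: NONSINGULAR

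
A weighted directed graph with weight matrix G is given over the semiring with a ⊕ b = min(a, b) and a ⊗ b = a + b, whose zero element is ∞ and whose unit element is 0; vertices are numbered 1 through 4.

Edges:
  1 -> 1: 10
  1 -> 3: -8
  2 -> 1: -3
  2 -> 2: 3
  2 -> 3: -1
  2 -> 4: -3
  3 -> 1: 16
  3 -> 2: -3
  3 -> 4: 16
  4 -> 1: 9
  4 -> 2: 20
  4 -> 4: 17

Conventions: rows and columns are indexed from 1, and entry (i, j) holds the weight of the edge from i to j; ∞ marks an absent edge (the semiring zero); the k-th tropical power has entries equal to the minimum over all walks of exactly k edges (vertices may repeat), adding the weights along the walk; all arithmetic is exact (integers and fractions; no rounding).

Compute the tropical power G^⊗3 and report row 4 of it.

G^⊗2:
  [8, -11, 2, 8]
  [0, -4, -11, 0]
  [-6, 0, -4, -6]
  [17, 23, 1, 17]
G^⊗3:
  [-14, -8, -12, -14]
  [-7, -14, -8, -7]
  [-3, -7, -14, -3]
  [17, -2, 9, 17]
Answer: row 4 of G^⊗3 = [17, -2, 9, 17]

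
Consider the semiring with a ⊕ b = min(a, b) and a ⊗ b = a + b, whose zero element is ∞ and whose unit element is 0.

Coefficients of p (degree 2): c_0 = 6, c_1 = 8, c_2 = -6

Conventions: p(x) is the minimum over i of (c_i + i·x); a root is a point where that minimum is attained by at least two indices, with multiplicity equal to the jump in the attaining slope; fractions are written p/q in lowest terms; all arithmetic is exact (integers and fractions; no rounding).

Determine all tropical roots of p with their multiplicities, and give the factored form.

hull edge (i=0, c=6) to (i=2, c=-6): slope -6, span 2
Factored form: p(x) = -6 ⊗ (x ⊕ 6) ⊗ (x ⊕ 6)
Answer: roots = 6 (mult 2)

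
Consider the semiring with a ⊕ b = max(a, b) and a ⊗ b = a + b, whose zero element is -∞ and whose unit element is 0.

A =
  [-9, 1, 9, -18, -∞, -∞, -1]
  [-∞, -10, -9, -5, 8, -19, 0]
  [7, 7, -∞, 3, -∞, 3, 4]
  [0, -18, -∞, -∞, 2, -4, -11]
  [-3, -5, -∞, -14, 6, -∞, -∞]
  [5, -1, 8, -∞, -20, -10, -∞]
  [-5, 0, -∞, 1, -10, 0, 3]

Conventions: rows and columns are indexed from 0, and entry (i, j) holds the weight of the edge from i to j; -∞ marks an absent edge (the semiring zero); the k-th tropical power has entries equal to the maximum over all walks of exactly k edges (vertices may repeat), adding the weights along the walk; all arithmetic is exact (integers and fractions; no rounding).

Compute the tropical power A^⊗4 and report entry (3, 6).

A^⊗2:
  [16, 16, 0, 12, 9, 12, 13]
  [5, 3, -11, 1, 14, 0, 3]
  [8, 8, 16, 5, 15, 4, 7]
  [1, 1, 9, -10, 8, -11, -1]
  [3, 1, 6, -8, 12, -18, -4]
  [15, 15, 14, 11, 7, 11, 12]
  [5, 3, 8, 4, 8, 3, 6]
A^⊗3:
  [17, 17, 25, 14, 24, 13, 16]
  [11, 9, 14, 4, 20, 3, 6]
  [23, 23, 17, 19, 21, 19, 20]
  [16, 16, 10, 12, 14, 12, 13]
  [13, 13, 12, 9, 18, 9, 10]
  [21, 21, 24, 17, 23, 17, 18]
  [15, 15, 14, 11, 14, 11, 12]
A^⊗4:
  [32, 32, 26, 28, 30, 28, 29]
  [21, 21, 20, 17, 26, 17, 18]
  [24, 24, 32, 21, 31, 20, 23]
  [17, 17, 25, 14, 24, 13, 16]
  [19, 19, 22, 15, 24, 15, 16]
  [31, 31, 30, 27, 29, 27, 28]
  [21, 21, 24, 17, 23, 17, 18]
Key observation: the optimum is the walk 3->0->2->1->6, with weight 0 + 9 + 7 + 0 = 16.
Optimal value attained by: walk 3->0->2->1->6.
Answer: (A^⊗4)[3][6] = 16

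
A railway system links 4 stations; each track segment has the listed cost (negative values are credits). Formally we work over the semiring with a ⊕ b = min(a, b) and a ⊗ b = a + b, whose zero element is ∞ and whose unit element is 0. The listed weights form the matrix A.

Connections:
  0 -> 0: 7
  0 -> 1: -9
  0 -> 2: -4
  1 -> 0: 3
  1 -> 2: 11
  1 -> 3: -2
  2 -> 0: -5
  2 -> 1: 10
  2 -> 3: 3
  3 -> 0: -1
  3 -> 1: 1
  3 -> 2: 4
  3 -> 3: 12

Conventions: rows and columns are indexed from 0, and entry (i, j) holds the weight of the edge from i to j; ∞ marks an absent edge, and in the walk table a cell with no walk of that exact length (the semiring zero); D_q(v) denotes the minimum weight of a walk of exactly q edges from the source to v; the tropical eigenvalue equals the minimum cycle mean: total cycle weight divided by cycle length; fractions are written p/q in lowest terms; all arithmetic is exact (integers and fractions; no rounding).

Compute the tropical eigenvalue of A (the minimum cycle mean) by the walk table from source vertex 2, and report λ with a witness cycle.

q=0: [∞, ∞, 0, ∞]
q=1: [-5, 10, ∞, 3]
q=2: [2, -14, -9, 8]
q=3: [-14, -7, -3, -16]
q=4: [-17, -23, -18, -9]
Optimal cycle mean attained by: cycle 0->2->0, total (-4) + (-5), length 2.
Answer: λ = -9/2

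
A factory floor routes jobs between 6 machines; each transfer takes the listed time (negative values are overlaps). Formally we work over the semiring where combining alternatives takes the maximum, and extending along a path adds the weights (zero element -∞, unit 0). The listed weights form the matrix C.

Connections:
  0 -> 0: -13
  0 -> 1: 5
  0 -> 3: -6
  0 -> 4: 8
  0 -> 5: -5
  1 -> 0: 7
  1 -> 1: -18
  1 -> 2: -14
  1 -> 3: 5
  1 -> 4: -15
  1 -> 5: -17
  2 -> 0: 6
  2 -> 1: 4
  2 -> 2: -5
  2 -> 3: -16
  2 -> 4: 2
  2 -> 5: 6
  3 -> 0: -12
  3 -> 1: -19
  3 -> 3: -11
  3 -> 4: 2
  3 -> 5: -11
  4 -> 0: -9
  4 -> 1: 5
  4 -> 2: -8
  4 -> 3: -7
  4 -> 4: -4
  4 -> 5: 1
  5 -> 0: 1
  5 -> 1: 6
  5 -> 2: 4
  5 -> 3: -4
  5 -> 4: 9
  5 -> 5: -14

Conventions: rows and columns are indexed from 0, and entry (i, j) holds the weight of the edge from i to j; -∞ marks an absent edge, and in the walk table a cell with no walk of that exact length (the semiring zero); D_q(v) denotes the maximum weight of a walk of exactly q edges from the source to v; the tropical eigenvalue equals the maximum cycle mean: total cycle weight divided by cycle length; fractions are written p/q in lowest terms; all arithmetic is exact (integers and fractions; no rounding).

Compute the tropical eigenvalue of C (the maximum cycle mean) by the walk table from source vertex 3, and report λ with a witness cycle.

q=0: [-∞, -∞, -∞, 0, -∞, -∞]
q=1: [-12, -19, -∞, -11, 2, -11]
q=2: [-7, 7, -6, -5, -2, 3]
q=3: [14, 9, 7, 12, 12, 0]
q=4: [16, 19, 4, 14, 22, 13]
q=5: [26, 27, 17, 24, 24, 23]
q=6: [34, 31, 27, 32, 34, 25]
Optimal cycle mean attained by: cycle 0->4->1->0, total 8 + 5 + 7, length 3.
Answer: λ = 20/3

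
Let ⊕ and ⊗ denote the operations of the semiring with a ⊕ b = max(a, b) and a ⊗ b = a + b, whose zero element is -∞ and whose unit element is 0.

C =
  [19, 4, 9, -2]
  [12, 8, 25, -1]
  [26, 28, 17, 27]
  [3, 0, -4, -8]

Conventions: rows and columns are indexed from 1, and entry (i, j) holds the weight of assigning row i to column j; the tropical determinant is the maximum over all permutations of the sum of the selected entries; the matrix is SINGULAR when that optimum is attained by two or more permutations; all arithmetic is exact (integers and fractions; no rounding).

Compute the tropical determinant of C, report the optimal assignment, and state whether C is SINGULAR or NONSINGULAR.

σ = (1, 2, 3, 4): 19 + 8 + 17 + (-8) = 36
σ = (1, 2, 4, 3): 19 + 8 + 27 + (-4) = 50
σ = (1, 3, 2, 4): 19 + 25 + 28 + (-8) = 64
σ = (1, 3, 4, 2): 19 + 25 + 27 + 0 = 71
σ = (1, 4, 2, 3): 19 + (-1) + 28 + (-4) = 42
σ = (1, 4, 3, 2): 19 + (-1) + 17 + 0 = 35
σ = (2, 1, 3, 4): 4 + 12 + 17 + (-8) = 25
σ = (2, 1, 4, 3): 4 + 12 + 27 + (-4) = 39
σ = (2, 3, 1, 4): 4 + 25 + 26 + (-8) = 47
σ = (2, 3, 4, 1): 4 + 25 + 27 + 3 = 59
σ = (2, 4, 1, 3): 4 + (-1) + 26 + (-4) = 25
σ = (2, 4, 3, 1): 4 + (-1) + 17 + 3 = 23
σ = (3, 1, 2, 4): 9 + 12 + 28 + (-8) = 41
σ = (3, 1, 4, 2): 9 + 12 + 27 + 0 = 48
σ = (3, 2, 1, 4): 9 + 8 + 26 + (-8) = 35
σ = (3, 2, 4, 1): 9 + 8 + 27 + 3 = 47
σ = (3, 4, 1, 2): 9 + (-1) + 26 + 0 = 34
σ = (3, 4, 2, 1): 9 + (-1) + 28 + 3 = 39
σ = (4, 1, 2, 3): (-2) + 12 + 28 + (-4) = 34
σ = (4, 1, 3, 2): (-2) + 12 + 17 + 0 = 27
σ = (4, 2, 1, 3): (-2) + 8 + 26 + (-4) = 28
σ = (4, 2, 3, 1): (-2) + 8 + 17 + 3 = 26
σ = (4, 3, 1, 2): (-2) + 25 + 26 + 0 = 49
σ = (4, 3, 2, 1): (-2) + 25 + 28 + 3 = 54
Optimal value attained by: σ = (1, 3, 4, 2).
Answer: det⊕(C) = 71; verdict: NONSINGULAR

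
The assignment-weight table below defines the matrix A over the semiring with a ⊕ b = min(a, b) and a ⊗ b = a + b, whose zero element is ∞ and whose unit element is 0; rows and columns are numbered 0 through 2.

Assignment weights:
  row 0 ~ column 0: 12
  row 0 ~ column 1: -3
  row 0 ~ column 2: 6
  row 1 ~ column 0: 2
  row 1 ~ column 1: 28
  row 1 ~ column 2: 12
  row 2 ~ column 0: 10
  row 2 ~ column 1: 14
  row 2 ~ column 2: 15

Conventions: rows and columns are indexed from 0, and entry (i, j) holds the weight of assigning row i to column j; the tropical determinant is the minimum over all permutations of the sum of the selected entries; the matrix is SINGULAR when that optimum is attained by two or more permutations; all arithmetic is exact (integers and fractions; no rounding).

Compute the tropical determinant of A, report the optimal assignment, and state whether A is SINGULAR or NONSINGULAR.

σ = (0, 1, 2): 12 + 28 + 15 = 55
σ = (0, 2, 1): 12 + 12 + 14 = 38
σ = (1, 0, 2): (-3) + 2 + 15 = 14
σ = (1, 2, 0): (-3) + 12 + 10 = 19
σ = (2, 0, 1): 6 + 2 + 14 = 22
σ = (2, 1, 0): 6 + 28 + 10 = 44
Optimal value attained by: σ = (1, 0, 2).
Answer: det⊕(A) = 14; verdict: NONSINGULAR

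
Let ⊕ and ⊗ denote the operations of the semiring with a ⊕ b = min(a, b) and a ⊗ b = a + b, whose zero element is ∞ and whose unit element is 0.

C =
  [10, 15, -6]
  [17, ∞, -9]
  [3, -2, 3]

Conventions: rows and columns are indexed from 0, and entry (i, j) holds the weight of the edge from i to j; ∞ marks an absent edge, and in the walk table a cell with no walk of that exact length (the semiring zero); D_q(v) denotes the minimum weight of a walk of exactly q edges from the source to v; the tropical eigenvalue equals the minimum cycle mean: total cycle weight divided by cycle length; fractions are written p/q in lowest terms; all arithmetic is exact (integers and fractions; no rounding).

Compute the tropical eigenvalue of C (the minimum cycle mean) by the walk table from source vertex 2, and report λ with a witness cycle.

q=0: [∞, ∞, 0]
q=1: [3, -2, 3]
q=2: [6, 1, -11]
q=3: [-8, -13, -8]
Optimal cycle mean attained by: cycle 1->2->1, total (-9) + (-2), length 2.
Answer: λ = -11/2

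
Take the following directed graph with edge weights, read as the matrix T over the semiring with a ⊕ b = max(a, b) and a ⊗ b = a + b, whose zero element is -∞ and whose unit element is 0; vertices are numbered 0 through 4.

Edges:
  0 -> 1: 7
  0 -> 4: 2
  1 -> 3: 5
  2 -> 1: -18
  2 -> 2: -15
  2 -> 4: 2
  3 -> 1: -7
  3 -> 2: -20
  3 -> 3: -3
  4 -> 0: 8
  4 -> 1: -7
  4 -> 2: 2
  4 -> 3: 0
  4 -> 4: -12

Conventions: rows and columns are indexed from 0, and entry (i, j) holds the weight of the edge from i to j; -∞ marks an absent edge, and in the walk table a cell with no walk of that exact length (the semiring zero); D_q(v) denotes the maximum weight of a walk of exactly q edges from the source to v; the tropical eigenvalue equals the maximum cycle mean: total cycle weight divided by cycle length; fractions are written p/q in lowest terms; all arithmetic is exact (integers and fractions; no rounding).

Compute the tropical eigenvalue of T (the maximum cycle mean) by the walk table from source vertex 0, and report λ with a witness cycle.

q=0: [0, -∞, -∞, -∞, -∞]
q=1: [-∞, 7, -∞, -∞, 2]
q=2: [10, -5, 4, 12, -10]
q=3: [-2, 17, -8, 9, 12]
q=4: [20, 5, 14, 22, 0]
q=5: [8, 27, 2, 19, 22]
Optimal cycle mean attained by: cycle 0->4->0, total 2 + 8, length 2.
Answer: λ = 5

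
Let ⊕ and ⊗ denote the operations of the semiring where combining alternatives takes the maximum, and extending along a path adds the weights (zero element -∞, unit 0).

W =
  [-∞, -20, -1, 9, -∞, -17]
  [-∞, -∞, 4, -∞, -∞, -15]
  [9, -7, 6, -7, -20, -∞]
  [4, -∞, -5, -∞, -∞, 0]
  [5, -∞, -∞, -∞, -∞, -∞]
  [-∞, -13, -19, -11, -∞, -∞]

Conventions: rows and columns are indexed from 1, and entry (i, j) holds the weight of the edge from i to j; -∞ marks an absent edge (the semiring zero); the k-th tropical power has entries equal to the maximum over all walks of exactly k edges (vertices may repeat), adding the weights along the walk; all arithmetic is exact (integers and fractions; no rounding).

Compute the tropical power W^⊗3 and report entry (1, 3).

W^⊗2:
  [13, -8, 5, -8, -21, 9]
  [13, -3, 10, -3, -16, -∞]
  [15, -1, 12, 18, -14, -7]
  [4, -12, 3, 13, -25, -13]
  [-∞, -15, 4, 14, -∞, -12]
  [-7, -26, -9, -26, -39, -11]
W^⊗3:
  [14, -2, 12, 22, -15, -4]
  [19, 3, 16, 22, -10, -3]
  [22, 5, 18, 24, -8, 18]
  [17, -4, 9, 13, -17, 13]
  [18, -3, 10, -3, -16, 14]
  [0, -16, -3, 2, -29, -24]
Key observation: the optimum is the walk 1->4->1->3, with weight 9 + 4 + (-1) = 12.
Optimal value attained by: walk 1->4->1->3.
Answer: (W^⊗3)[1][3] = 12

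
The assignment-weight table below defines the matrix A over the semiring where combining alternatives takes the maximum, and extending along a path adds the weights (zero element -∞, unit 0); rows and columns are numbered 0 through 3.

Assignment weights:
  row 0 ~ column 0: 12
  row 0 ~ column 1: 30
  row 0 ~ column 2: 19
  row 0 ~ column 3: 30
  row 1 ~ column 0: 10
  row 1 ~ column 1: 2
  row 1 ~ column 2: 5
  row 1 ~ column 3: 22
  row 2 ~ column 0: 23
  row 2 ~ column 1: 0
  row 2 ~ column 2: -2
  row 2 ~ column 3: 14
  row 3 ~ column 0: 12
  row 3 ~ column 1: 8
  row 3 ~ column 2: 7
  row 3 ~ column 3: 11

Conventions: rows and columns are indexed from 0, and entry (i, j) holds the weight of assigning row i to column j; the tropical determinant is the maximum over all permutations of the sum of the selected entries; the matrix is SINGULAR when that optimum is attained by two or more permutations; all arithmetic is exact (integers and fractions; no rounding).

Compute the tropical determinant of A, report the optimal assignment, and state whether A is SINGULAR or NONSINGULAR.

σ = (0, 1, 2, 3): 12 + 2 + (-2) + 11 = 23
σ = (0, 1, 3, 2): 12 + 2 + 14 + 7 = 35
σ = (0, 2, 1, 3): 12 + 5 + 0 + 11 = 28
σ = (0, 2, 3, 1): 12 + 5 + 14 + 8 = 39
σ = (0, 3, 1, 2): 12 + 22 + 0 + 7 = 41
σ = (0, 3, 2, 1): 12 + 22 + (-2) + 8 = 40
σ = (1, 0, 2, 3): 30 + 10 + (-2) + 11 = 49
σ = (1, 0, 3, 2): 30 + 10 + 14 + 7 = 61
σ = (1, 2, 0, 3): 30 + 5 + 23 + 11 = 69
σ = (1, 2, 3, 0): 30 + 5 + 14 + 12 = 61
σ = (1, 3, 0, 2): 30 + 22 + 23 + 7 = 82
σ = (1, 3, 2, 0): 30 + 22 + (-2) + 12 = 62
σ = (2, 0, 1, 3): 19 + 10 + 0 + 11 = 40
σ = (2, 0, 3, 1): 19 + 10 + 14 + 8 = 51
σ = (2, 1, 0, 3): 19 + 2 + 23 + 11 = 55
σ = (2, 1, 3, 0): 19 + 2 + 14 + 12 = 47
σ = (2, 3, 0, 1): 19 + 22 + 23 + 8 = 72
σ = (2, 3, 1, 0): 19 + 22 + 0 + 12 = 53
σ = (3, 0, 1, 2): 30 + 10 + 0 + 7 = 47
σ = (3, 0, 2, 1): 30 + 10 + (-2) + 8 = 46
σ = (3, 1, 0, 2): 30 + 2 + 23 + 7 = 62
σ = (3, 1, 2, 0): 30 + 2 + (-2) + 12 = 42
σ = (3, 2, 0, 1): 30 + 5 + 23 + 8 = 66
σ = (3, 2, 1, 0): 30 + 5 + 0 + 12 = 47
Optimal value attained by: σ = (1, 3, 0, 2).
Answer: det⊕(A) = 82; verdict: NONSINGULAR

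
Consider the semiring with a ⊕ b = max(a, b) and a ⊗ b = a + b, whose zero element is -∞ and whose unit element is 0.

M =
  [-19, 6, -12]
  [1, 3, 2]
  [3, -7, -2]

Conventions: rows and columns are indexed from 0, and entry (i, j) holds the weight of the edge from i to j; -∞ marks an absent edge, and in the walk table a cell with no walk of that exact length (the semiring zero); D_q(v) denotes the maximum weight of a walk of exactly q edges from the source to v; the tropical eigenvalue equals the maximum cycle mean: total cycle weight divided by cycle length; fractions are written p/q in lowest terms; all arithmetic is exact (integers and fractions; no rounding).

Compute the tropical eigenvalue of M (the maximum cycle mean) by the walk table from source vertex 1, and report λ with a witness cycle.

q=0: [-∞, 0, -∞]
q=1: [1, 3, 2]
q=2: [5, 7, 5]
q=3: [8, 11, 9]
Optimal cycle mean attained by: cycle 0->1->2->0, total 6 + 2 + 3, length 3.
Answer: λ = 11/3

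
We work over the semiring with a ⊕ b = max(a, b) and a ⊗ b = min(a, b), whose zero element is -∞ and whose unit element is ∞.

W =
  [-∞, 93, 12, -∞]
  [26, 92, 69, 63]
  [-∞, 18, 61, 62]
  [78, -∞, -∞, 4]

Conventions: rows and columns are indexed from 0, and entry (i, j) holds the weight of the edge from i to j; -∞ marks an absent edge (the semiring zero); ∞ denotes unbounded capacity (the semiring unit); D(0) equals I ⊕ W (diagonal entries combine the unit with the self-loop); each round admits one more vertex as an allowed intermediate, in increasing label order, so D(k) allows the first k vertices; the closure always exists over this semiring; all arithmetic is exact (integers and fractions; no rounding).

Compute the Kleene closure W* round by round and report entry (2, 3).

D(0):
  [∞, 93, 12, -∞]
  [26, ∞, 69, 63]
  [-∞, 18, ∞, 62]
  [78, -∞, -∞, ∞]
D(1):
  [∞, 93, 12, -∞]
  [26, ∞, 69, 63]
  [-∞, 18, ∞, 62]
  [78, 78, 12, ∞]
D(2):
  [∞, 93, 69, 63]
  [26, ∞, 69, 63]
  [18, 18, ∞, 62]
  [78, 78, 69, ∞]
D(3):
  [∞, 93, 69, 63]
  [26, ∞, 69, 63]
  [18, 18, ∞, 62]
  [78, 78, 69, ∞]
D(4):
  [∞, 93, 69, 63]
  [63, ∞, 69, 63]
  [62, 62, ∞, 62]
  [78, 78, 69, ∞]
Answer: W*[2][3] = 62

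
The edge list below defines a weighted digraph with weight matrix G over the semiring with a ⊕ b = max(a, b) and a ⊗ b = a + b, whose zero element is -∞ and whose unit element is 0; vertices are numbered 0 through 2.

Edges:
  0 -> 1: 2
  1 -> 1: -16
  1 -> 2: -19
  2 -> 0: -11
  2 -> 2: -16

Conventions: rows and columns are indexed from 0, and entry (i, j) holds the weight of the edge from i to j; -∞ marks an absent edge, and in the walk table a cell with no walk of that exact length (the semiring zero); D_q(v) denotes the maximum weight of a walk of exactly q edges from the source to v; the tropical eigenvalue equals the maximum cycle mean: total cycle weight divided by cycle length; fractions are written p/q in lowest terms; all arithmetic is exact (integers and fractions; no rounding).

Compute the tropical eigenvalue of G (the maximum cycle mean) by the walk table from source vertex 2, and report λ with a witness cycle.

q=0: [-∞, -∞, 0]
q=1: [-11, -∞, -16]
q=2: [-27, -9, -32]
q=3: [-43, -25, -28]
Optimal cycle mean attained by: cycle 0->1->2->0, total 2 + (-19) + (-11), length 3.
Answer: λ = -28/3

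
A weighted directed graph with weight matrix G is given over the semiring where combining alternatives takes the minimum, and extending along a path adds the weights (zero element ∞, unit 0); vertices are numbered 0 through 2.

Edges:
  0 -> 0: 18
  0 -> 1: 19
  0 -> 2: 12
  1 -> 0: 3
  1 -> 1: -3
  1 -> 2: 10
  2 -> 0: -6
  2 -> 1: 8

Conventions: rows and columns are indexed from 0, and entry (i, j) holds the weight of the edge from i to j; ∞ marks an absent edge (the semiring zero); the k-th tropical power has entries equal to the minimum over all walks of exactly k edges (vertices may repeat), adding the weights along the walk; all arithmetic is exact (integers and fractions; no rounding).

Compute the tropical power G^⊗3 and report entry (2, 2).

G^⊗2:
  [6, 16, 29]
  [0, -6, 7]
  [11, 5, 6]
G^⊗3:
  [19, 13, 18]
  [-3, -9, 4]
  [0, 2, 15]
Key observation: the optimum is the walk 2->1->1->2, with weight 8 + (-3) + 10 = 15.
Optimal value attained by: walk 2->1->1->2.
Answer: (G^⊗3)[2][2] = 15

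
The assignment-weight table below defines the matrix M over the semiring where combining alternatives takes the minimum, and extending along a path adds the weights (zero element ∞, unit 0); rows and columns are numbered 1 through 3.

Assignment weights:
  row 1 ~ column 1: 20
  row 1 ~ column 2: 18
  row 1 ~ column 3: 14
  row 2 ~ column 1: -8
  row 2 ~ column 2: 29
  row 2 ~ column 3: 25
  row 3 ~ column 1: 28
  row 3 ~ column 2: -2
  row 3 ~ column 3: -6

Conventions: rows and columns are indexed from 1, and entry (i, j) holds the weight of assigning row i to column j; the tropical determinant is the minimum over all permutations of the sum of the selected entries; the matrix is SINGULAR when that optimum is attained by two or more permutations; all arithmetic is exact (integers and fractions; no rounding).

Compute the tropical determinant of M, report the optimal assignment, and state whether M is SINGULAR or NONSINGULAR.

σ = (1, 2, 3): 20 + 29 + (-6) = 43
σ = (1, 3, 2): 20 + 25 + (-2) = 43
σ = (2, 1, 3): 18 + (-8) + (-6) = 4
σ = (2, 3, 1): 18 + 25 + 28 = 71
σ = (3, 1, 2): 14 + (-8) + (-2) = 4
σ = (3, 2, 1): 14 + 29 + 28 = 71
Optimal value attained by: σ = (2, 1, 3).
Answer: det⊕(M) = 4; verdict: SINGULAR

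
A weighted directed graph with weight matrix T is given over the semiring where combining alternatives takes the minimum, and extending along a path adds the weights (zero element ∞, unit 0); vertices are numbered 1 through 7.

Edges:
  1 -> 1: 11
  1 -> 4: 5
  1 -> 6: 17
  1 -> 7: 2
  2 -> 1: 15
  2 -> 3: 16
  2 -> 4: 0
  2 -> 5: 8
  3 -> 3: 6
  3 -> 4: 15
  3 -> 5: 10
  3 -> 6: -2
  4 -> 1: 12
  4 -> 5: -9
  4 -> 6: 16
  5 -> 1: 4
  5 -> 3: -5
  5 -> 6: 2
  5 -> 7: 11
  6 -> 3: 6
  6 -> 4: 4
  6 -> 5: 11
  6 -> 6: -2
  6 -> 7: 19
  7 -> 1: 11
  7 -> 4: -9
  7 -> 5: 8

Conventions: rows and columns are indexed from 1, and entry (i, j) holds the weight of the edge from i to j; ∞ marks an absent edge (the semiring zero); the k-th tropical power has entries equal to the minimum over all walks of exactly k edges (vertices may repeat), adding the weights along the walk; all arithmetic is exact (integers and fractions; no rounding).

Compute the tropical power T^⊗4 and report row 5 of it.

T^⊗2:
  [13, ∞, 23, -7, -4, 15, 13]
  [12, ∞, 3, 20, -9, 10, 17]
  [14, ∞, 4, 2, 6, -4, 17]
  [-5, ∞, -14, 17, 27, -7, 2]
  [15, ∞, 1, 2, 5, -7, 6]
  [15, ∞, 4, 2, -5, -4, 17]
  [3, ∞, 3, 16, -18, 7, 13]
T^⊗3:
  [0, ∞, -9, 4, -16, -2, 7]
  [-5, ∞, -14, 8, 11, -7, 2]
  [10, ∞, 1, 0, -7, -6, 15]
  [6, ∞, -8, -7, -4, -16, -3]
  [9, ∞, -1, -3, -7, -9, 12]
  [-1, ∞, -10, 0, -7, -6, 6]
  [-14, ∞, -23, 4, 7, -16, -7]
T^⊗4:
  [-12, ∞, -21, -2, -5, -14, -5]
  [6, ∞, -8, -7, -4, -16, -3]
  [-3, ∞, -12, -2, -9, -8, 4]
  [0, ∞, -10, -12, -16, -18, 3]
  [-3, ∞, -12, -5, -12, -11, 4]
  [-3, ∞, -12, -3, -9, -12, 1]
  [-3, ∞, -17, -16, -13, -25, -12]
Answer: row 5 of T^⊗4 = [-3, ∞, -12, -5, -12, -11, 4]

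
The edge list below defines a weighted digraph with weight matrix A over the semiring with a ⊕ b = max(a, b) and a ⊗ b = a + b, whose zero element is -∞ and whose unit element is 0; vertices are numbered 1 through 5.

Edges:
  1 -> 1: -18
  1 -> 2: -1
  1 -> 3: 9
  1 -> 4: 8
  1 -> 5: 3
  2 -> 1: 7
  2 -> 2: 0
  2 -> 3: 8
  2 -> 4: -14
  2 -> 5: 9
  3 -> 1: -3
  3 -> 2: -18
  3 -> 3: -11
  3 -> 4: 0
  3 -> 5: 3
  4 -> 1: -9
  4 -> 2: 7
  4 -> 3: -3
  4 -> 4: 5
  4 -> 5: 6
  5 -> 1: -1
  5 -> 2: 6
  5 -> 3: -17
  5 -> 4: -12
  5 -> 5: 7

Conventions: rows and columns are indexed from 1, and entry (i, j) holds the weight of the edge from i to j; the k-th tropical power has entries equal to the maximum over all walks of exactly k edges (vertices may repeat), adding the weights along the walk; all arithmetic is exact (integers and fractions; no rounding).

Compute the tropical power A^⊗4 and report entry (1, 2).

A^⊗2:
  [6, 15, 7, 13, 14]
  [8, 15, 16, 15, 16]
  [2, 9, 6, 5, 10]
  [14, 12, 15, 10, 16]
  [13, 13, 14, 7, 15]
A^⊗3:
  [22, 20, 23, 18, 24]
  [22, 22, 23, 20, 24]
  [16, 16, 17, 10, 18]
  [19, 22, 23, 22, 23]
  [20, 21, 22, 21, 22]
A^⊗4:
  [27, 30, 31, 30, 31]
  [29, 30, 31, 30, 31]
  [23, 24, 25, 24, 25]
  [29, 29, 30, 27, 31]
  [28, 28, 29, 28, 30]
Key observation: the optimum is the walk 1->4->2->5->2, with weight 8 + 7 + 9 + 6 = 30.
Optimal value attained by: walk 1->4->2->5->2.
Answer: (A^⊗4)[1][2] = 30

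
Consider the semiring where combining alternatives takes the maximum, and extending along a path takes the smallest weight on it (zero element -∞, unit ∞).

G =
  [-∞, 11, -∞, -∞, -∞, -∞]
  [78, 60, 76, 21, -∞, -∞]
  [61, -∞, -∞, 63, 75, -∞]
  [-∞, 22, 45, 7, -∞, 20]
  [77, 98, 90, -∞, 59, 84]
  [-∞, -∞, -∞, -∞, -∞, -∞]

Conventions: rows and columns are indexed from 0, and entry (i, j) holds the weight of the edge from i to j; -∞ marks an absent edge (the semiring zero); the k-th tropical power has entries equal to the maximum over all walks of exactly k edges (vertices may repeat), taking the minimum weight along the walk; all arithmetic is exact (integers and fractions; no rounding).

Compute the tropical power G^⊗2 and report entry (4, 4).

G^⊗2:
  [11, 11, 11, 11, -∞, -∞]
  [61, 60, 60, 63, 75, 20]
  [75, 75, 75, 7, 59, 75]
  [45, 22, 22, 45, 45, 7]
  [78, 60, 76, 63, 75, 59]
  [-∞, -∞, -∞, -∞, -∞, -∞]
Key observation: the optimum is the walk 4->2->4, with weight 90 min 75 = 75.
Optimal value attained by: walk 4->2->4.
Answer: (G^⊗2)[4][4] = 75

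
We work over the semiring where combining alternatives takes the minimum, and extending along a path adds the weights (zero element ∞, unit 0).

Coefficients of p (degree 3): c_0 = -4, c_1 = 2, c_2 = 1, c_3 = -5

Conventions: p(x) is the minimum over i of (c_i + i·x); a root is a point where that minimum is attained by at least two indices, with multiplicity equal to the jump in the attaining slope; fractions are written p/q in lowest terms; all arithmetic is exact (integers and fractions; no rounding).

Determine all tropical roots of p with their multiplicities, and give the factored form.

hull edge (i=0, c=-4) to (i=3, c=-5): slope -1/3, span 3
Factored form: p(x) = -5 ⊗ (x ⊕ 1/3) ⊗ (x ⊕ 1/3) ⊗ (x ⊕ 1/3)
Answer: roots = 1/3 (mult 3)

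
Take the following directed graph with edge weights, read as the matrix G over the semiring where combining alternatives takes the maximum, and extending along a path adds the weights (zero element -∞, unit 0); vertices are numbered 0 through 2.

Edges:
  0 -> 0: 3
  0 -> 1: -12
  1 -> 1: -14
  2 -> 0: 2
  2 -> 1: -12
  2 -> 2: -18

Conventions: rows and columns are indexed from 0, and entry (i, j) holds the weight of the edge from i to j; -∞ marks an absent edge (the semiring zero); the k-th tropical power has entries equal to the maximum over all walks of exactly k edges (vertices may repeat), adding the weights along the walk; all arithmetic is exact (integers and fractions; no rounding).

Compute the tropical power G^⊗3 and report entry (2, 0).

G^⊗2:
  [6, -9, -∞]
  [-∞, -28, -∞]
  [5, -10, -36]
G^⊗3:
  [9, -6, -∞]
  [-∞, -42, -∞]
  [8, -7, -54]
Key observation: the optimum is the walk 2->0->0->0, with weight 2 + 3 + 3 = 8.
Optimal value attained by: walk 2->0->0->0.
Answer: (G^⊗3)[2][0] = 8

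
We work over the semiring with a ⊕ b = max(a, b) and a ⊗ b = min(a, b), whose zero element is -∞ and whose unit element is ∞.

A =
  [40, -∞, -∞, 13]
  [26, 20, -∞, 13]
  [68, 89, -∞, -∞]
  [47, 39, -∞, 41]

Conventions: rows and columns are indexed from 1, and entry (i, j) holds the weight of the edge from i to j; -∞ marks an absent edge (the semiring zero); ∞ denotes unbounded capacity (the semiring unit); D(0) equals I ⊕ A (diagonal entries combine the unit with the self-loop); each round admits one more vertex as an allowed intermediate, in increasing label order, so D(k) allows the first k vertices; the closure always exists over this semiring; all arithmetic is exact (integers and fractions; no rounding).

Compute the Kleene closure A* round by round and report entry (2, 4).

D(0):
  [∞, -∞, -∞, 13]
  [26, ∞, -∞, 13]
  [68, 89, ∞, -∞]
  [47, 39, -∞, ∞]
D(1):
  [∞, -∞, -∞, 13]
  [26, ∞, -∞, 13]
  [68, 89, ∞, 13]
  [47, 39, -∞, ∞]
D(2):
  [∞, -∞, -∞, 13]
  [26, ∞, -∞, 13]
  [68, 89, ∞, 13]
  [47, 39, -∞, ∞]
D(3):
  [∞, -∞, -∞, 13]
  [26, ∞, -∞, 13]
  [68, 89, ∞, 13]
  [47, 39, -∞, ∞]
D(4):
  [∞, 13, -∞, 13]
  [26, ∞, -∞, 13]
  [68, 89, ∞, 13]
  [47, 39, -∞, ∞]
Answer: A*[2][4] = 13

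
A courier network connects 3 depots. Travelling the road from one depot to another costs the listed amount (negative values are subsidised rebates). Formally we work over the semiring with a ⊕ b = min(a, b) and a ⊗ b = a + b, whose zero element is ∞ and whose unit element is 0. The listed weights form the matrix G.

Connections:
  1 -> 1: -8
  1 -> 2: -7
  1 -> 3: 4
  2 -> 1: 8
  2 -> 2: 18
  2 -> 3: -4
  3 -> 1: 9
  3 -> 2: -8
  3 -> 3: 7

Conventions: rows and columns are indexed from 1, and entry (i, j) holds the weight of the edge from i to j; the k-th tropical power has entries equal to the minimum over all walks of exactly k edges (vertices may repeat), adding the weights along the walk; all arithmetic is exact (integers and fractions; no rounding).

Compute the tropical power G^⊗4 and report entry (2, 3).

G^⊗2:
  [-16, -15, -11]
  [0, -12, 3]
  [0, -1, -12]
G^⊗3:
  [-24, -23, -19]
  [-8, -7, -16]
  [-8, -20, -5]
G^⊗4:
  [-32, -31, -27]
  [-16, -24, -11]
  [-16, -15, -24]
Key observation: the optimum is the walk 2->1->1->2->3, with weight 8 + (-8) + (-7) + (-4) = -11.
Optimal value attained by: walk 2->1->1->2->3.
Answer: (G^⊗4)[2][3] = -11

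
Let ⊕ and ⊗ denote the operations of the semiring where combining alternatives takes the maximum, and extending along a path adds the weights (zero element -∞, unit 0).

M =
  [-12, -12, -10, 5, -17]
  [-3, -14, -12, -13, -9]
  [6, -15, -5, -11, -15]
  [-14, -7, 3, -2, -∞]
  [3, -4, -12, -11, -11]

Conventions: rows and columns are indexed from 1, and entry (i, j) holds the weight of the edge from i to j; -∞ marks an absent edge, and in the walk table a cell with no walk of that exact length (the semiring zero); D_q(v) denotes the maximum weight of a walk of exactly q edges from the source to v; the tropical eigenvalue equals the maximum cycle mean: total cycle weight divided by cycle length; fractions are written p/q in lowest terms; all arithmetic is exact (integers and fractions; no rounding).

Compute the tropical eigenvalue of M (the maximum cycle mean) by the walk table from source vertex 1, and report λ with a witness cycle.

q=0: [0, -∞, -∞, -∞, -∞]
q=1: [-12, -12, -10, 5, -17]
q=2: [-4, -2, 8, 3, -21]
q=3: [14, -4, 6, 1, -7]
q=4: [12, 2, 4, 19, -3]
q=5: [10, 12, 22, 17, -5]
Optimal cycle mean attained by: cycle 1->4->3->1, total 5 + 3 + 6, length 3.
Answer: λ = 14/3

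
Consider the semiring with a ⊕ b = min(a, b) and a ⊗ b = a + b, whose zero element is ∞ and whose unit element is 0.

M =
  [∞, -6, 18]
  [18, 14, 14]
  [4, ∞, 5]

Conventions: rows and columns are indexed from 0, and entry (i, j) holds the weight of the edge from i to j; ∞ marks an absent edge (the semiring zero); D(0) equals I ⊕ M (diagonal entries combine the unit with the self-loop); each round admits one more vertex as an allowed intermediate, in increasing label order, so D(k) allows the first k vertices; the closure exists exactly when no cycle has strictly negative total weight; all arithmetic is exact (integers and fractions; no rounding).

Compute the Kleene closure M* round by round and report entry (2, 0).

D(0):
  [0, -6, 18]
  [18, 0, 14]
  [4, ∞, 0]
D(1):
  [0, -6, 18]
  [18, 0, 14]
  [4, -2, 0]
D(2):
  [0, -6, 8]
  [18, 0, 14]
  [4, -2, 0]
D(3):
  [0, -6, 8]
  [18, 0, 14]
  [4, -2, 0]
Answer: M*[2][0] = 4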